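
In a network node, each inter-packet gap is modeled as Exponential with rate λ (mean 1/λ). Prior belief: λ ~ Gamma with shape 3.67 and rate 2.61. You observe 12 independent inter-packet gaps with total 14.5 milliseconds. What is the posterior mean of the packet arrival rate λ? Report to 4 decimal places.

With a Gamma(shape α, rate β) prior on the exponential rate λ, the posterior after n observations with total T = Σxᵢ is Gamma(α+n, β+T).
Posterior: Gamma(3.67+12, 2.61+14.5) = Gamma(15.67, 17.11).
Posterior mean of λ = α/β = 15.67/17.11 = 0.9158.

0.9158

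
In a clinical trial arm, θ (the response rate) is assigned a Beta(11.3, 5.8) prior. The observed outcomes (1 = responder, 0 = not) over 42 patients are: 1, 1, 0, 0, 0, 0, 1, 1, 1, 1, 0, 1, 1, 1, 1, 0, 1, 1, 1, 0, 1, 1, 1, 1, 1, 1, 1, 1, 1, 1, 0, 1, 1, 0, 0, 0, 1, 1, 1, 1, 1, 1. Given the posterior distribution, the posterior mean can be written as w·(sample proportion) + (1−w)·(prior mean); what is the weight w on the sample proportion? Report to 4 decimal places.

The Beta prior is conjugate to a Binomial/Bernoulli likelihood; the update adds successes to α and failures to β.
Posterior mean = (α₀+k)/(α₀+β₀+n) = [n/(α₀+β₀+n)]·(k/n) + [(α₀+β₀)/(α₀+β₀+n)]·α₀/(α₀+β₀), so only n and the prior enter the weight.
The weight on the data is w = n/(α₀+β₀+n) = 42/(11.3+5.8+42) = 42/59.1 = 0.7107.

0.7107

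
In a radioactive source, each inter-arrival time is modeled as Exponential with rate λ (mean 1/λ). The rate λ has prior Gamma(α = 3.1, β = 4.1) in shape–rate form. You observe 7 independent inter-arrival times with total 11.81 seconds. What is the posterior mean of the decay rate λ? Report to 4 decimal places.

0.6348

With a Gamma(shape α, rate β) prior on the exponential rate λ, the posterior after n observations with total T = Σxᵢ is Gamma(α+n, β+T).
Posterior: Gamma(3.1+7, 4.1+11.81) = Gamma(10.1, 15.91).
Posterior mean of λ = α/β = 10.1/15.91 = 0.6348.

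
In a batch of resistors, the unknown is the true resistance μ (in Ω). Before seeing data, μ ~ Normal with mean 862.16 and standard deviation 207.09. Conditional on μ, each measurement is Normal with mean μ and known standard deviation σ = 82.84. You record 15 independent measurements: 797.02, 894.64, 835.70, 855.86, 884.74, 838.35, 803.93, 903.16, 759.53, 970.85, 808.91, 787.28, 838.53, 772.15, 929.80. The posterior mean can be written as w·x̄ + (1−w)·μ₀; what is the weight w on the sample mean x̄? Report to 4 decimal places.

For Normal data with known variance σ², a Normal(μ₀, σ₀²) prior on μ is conjugate. Posterior precision = 1/σ₀² + n/σ²; posterior mean is the precision-weighted average of μ₀ and x̄.
σ₀² = 207.09² = 42886.2681, σ² = 82.84² = 6862.4656. Prior precision 1/σ₀² = 1/42886.2681; data precision n/σ² = 15/6862.4656.
w = (n/σ²)/(1/σ₀² + n/σ²) = n·σ₀²/(σ² + n·σ₀²) = 15·42886.2681/(6862.4656 + 15·42886.2681) = 643294.0215/650156.4871 = 0.9894.

0.9894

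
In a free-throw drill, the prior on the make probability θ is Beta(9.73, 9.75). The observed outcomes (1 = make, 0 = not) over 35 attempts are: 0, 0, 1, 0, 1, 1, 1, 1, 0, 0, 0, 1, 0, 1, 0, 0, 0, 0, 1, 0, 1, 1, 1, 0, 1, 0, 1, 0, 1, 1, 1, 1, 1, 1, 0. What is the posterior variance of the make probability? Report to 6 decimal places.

0.004493

The Beta prior is conjugate to a Binomial/Bernoulli likelihood; the update adds successes to α and failures to β.
Posterior: Beta(α+k, β+n−k) = Beta(9.73+19, 9.75+16) = Beta(28.73, 25.75).
Var = αβ/((α+β)²(α+β+1)) = 28.73·25.75/(54.48²·55.48) = 0.004493.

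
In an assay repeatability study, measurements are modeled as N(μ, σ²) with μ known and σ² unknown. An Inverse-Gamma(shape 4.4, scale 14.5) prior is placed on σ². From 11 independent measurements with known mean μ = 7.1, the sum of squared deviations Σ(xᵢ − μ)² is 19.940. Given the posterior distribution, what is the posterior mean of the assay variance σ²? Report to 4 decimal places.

With known mean μ and an Inverse-Gamma(α, β) prior on σ², the Normal likelihood is conjugate: posterior is Inv-Gamma(α + n/2, β + Σ(xᵢ−μ)²/2).
Posterior: Inv-Gamma(4.4 + 11/2, 14.5 + 19.940/2) = Inv-Gamma(9.90, 24.4700).
E[σ²|data] = β/(α−1) = 24.4700/8.90 = 2.7494.

2.7494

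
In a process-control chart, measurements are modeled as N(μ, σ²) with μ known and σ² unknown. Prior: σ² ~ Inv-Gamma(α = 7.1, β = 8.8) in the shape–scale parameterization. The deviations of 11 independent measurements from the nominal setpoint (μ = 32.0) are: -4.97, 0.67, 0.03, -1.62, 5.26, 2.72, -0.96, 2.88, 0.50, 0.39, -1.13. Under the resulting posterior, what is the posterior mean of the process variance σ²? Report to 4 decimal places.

With known mean μ and an Inverse-Gamma(α, β) prior on σ², the Normal likelihood is conjugate: posterior is Inv-Gamma(α + n/2, β + Σ(xᵢ−μ)²/2).
Σ(xᵢ−μ)² = (-4.97)² + (0.67)² + (0.03)² + (-1.62)² + (5.26)² + (2.72)² + (-0.96)² + (2.88)² + (0.50)² + (0.39)² + (-1.13)² = 73.7361.
Posterior: Inv-Gamma(7.1 + 11/2, 8.8 + 73.7361/2) = Inv-Gamma(12.60, 45.66805).
E[σ²|data] = β/(α−1) = 45.66805/11.60 = 3.9369.

3.9369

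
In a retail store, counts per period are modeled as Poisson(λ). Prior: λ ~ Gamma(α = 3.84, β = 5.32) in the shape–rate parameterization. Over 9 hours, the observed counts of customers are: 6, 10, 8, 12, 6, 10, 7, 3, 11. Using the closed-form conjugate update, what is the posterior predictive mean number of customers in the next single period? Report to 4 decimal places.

With a Gamma(shape α, rate β) prior, the Poisson likelihood is conjugate: the posterior is Gamma(α + ΣXᵢ, β + n).
Sum of counts S = 73 over n = 9 hours.
Posterior: Gamma(α+S, β+n) = Gamma(3.84+73, 5.32+9) = Gamma(76.84, 14.32).
The predictive distribution for one future period is NegBinom with mean α/β = 5.3659.

5.3659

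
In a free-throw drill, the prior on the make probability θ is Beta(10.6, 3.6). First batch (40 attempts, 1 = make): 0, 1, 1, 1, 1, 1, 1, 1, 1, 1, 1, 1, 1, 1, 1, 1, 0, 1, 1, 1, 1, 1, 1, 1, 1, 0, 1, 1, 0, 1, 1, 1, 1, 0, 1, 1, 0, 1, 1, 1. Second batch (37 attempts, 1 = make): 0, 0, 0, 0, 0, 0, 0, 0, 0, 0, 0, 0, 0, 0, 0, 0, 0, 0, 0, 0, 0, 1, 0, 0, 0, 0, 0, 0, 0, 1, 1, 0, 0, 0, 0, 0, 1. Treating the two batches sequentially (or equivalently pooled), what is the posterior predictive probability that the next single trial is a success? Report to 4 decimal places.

0.5329

The Beta prior is conjugate to a Binomial/Bernoulli likelihood; the update adds successes to α and failures to β.
After batch 1: Beta(10.6+34, 3.6+6) = Beta(44.6, 9.6).
After batch 2: Beta(44.6+4, 9.6+33) = Beta(48.6, 42.6).
For a single future Bernoulli trial, P(success | data) = α/(α+β) = 0.5329.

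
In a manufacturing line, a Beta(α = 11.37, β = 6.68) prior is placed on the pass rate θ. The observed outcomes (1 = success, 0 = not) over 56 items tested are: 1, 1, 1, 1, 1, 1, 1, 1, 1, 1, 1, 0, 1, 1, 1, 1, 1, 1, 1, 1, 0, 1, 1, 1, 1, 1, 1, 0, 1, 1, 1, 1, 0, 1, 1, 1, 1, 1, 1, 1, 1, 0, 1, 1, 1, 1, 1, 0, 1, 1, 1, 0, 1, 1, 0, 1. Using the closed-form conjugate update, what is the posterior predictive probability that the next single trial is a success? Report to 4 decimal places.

0.8018

The Beta prior is conjugate to a Binomial/Bernoulli likelihood; the update adds successes to α and failures to β.
Posterior: Beta(α+k, β+n−k) = Beta(11.37+48, 6.68+8) = Beta(59.37, 14.68).
For a single future Bernoulli trial, P(success | data) = α/(α+β) = 0.8018.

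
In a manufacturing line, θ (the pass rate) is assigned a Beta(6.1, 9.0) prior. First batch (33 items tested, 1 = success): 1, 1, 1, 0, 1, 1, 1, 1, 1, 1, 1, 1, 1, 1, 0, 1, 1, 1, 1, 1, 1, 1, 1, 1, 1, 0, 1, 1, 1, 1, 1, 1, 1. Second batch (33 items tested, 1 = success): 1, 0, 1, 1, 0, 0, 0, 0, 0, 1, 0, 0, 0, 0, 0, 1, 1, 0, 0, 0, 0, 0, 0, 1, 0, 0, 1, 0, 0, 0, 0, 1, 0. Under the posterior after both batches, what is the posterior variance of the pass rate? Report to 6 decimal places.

0.003007

The Beta prior is conjugate to a Binomial/Bernoulli likelihood; the update adds successes to α and failures to β.
After batch 1: Beta(6.1+30, 9.0+3) = Beta(36.1, 12.0).
After batch 2: Beta(36.1+9, 12.0+24) = Beta(45.1, 36.0).
Var = αβ/((α+β)²(α+β+1)) = 45.1·36.0/(81.1²·82.1) = 0.003007.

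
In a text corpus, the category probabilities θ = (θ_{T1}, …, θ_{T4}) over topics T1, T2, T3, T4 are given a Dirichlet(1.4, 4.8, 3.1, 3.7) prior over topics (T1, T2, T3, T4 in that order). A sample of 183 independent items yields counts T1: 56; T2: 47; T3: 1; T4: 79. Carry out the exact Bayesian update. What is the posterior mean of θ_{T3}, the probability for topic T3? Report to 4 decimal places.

The Dirichlet prior is conjugate to the Multinomial likelihood: each posterior αⱼ = prior αⱼ + observed count nⱼ.
Posterior concentration: (57.4, 51.8, 4.1, 82.7), total = 196.0.
E[θ_{T3}|data] = α_{T3}/Σα = 4.1/196.0 = 0.0209.

0.0209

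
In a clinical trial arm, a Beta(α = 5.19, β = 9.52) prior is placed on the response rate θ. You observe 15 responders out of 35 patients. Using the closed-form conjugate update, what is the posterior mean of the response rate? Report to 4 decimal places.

0.4062

The Beta prior is conjugate to a Binomial/Bernoulli likelihood; the update adds successes to α and failures to β.
Posterior: Beta(α+k, β+n−k) = Beta(5.19+15, 9.52+20) = Beta(20.19, 29.52).
Posterior mean = α/(α+β) = 20.19/49.71 = 0.4062.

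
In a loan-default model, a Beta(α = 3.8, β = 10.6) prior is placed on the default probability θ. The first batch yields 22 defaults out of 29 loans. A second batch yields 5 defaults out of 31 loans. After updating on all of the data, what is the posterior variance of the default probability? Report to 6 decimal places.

The Beta prior is conjugate to a Binomial/Bernoulli likelihood; the update adds successes to α and failures to β.
After batch 1: Beta(3.8+22, 10.6+7) = Beta(25.8, 17.6).
After batch 2: Beta(25.8+5, 17.6+26) = Beta(30.8, 43.6).
Var = αβ/((α+β)²(α+β+1)) = 30.8·43.6/(74.4²·75.4) = 0.003218.

0.003218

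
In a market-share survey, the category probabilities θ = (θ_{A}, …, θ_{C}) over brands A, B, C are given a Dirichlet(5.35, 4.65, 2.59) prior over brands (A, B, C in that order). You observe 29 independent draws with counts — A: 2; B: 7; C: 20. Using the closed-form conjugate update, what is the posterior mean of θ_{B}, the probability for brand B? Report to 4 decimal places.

The Dirichlet prior is conjugate to the Multinomial likelihood: each posterior αⱼ = prior αⱼ + observed count nⱼ.
Posterior concentration: (7.35, 11.65, 22.59), total = 41.59.
E[θ_{B}|data] = α_{B}/Σα = 11.65/41.59 = 0.2801.

0.2801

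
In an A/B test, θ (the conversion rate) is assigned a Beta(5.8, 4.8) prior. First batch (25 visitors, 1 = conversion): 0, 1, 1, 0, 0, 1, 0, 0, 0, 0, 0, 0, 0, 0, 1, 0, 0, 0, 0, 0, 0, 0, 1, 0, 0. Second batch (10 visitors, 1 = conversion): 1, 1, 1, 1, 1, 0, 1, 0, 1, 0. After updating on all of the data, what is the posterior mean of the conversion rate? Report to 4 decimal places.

0.3904

The Beta prior is conjugate to a Binomial/Bernoulli likelihood; the update adds successes to α and failures to β.
After batch 1: Beta(5.8+5, 4.8+20) = Beta(10.8, 24.8).
After batch 2: Beta(10.8+7, 24.8+3) = Beta(17.8, 27.8).
Posterior mean = α/(α+β) = 17.8/45.6 = 0.3904.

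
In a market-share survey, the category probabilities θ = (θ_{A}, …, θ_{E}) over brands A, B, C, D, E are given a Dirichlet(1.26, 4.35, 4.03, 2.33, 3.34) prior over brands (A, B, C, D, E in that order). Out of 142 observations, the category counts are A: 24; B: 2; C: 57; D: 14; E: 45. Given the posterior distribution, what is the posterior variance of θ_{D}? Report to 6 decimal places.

0.000588

The Dirichlet prior is conjugate to the Multinomial likelihood: each posterior αⱼ = prior αⱼ + observed count nⱼ.
Posterior concentration: (25.26, 6.35, 61.03, 16.33, 48.34), total = 157.31.
Var[θ_j] = α_j(Σα−α_j)/((Σα)²(Σα+1)) = 16.33·140.98/(157.31²·158.31) = 0.000588.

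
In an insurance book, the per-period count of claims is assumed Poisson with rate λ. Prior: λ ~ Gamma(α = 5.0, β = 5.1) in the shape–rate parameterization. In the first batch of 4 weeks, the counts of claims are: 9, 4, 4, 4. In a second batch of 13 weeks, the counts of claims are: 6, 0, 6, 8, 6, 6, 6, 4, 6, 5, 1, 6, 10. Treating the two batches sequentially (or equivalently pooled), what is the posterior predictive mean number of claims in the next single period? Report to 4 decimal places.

With a Gamma(shape α, rate β) prior, the Poisson likelihood is conjugate: the posterior is Gamma(α + ΣXᵢ, β + n).
Batch 1: sum of counts S = 21 over n = 4 weeks.
After batch 1: Gamma(α+S, β+n) = Gamma(5.0+21, 5.1+4) = Gamma(26.0, 9.1).
Batch 2: sum of counts S = 70 over n = 13 weeks.
After batch 2: Gamma(α+S, β+n) = Gamma(26.0+70, 9.1+13) = Gamma(96.0, 22.1).
The predictive distribution for one future period is NegBinom with mean α/β = 4.3439.

4.3439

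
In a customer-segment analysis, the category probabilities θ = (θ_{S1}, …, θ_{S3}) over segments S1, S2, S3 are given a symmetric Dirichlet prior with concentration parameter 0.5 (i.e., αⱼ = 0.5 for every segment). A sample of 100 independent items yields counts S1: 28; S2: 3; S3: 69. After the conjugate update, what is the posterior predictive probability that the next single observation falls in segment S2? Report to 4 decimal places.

0.0345

The Dirichlet prior is conjugate to the Multinomial likelihood: each posterior αⱼ = prior αⱼ + observed count nⱼ.
Posterior concentration: (28.5, 3.5, 69.5), total = 101.5.
P(next = S2 | data) = α_{S2}/Σα = 0.0345.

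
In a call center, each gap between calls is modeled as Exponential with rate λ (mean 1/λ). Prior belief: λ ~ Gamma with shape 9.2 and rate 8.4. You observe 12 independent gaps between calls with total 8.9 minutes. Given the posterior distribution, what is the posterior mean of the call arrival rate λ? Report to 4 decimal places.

1.2254

With a Gamma(shape α, rate β) prior on the exponential rate λ, the posterior after n observations with total T = Σxᵢ is Gamma(α+n, β+T).
Posterior: Gamma(9.2+12, 8.4+8.9) = Gamma(21.2, 17.3).
Posterior mean of λ = α/β = 21.2/17.3 = 1.2254.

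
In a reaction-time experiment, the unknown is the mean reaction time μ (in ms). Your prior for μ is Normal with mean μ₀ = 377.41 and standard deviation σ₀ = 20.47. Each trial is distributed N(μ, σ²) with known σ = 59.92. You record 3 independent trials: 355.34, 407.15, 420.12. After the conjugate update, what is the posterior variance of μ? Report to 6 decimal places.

For Normal data with known variance σ², a Normal(μ₀, σ₀²) prior on μ is conjugate. Posterior precision = 1/σ₀² + n/σ²; posterior mean is the precision-weighted average of μ₀ and x̄.
σ₀² = 20.47² = 419.0209, σ² = 59.92² = 3590.4064; σ² + n·σ₀² = 3590.4064 + 3·419.0209 = 4847.4691.
Posterior precision = 1/σ₀² + n/σ² = 1/419.0209 + 3/3590.4064 = (σ² + n·σ₀²)/(σ₀²σ²) = 4847.4691/(419.0209·3590.4064); posterior variance σₙ² = σ₀²σ²/(σ² + n·σ₀²) = 419.0209·3590.4064/4847.4691 = 310.358930.

310.358930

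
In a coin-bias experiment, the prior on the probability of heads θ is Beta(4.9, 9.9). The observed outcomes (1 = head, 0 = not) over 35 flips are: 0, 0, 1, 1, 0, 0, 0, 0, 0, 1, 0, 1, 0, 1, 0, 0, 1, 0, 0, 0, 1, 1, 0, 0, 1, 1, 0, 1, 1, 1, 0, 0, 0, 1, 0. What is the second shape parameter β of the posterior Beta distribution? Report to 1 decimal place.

30.9

The Beta prior is conjugate to a Binomial/Bernoulli likelihood; the update adds successes to α and failures to β.
Posterior: Beta(α+k, β+n−k) = Beta(4.9+14, 9.9+21) = Beta(18.9, 30.9).
Posterior β = 30.9.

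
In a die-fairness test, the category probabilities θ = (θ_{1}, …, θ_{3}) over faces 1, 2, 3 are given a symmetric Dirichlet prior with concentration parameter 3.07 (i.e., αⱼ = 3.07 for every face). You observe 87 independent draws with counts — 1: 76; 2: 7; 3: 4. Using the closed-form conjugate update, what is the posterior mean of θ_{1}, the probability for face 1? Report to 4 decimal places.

0.8218

The Dirichlet prior is conjugate to the Multinomial likelihood: each posterior αⱼ = prior αⱼ + observed count nⱼ.
Posterior concentration: (79.07, 10.07, 7.07), total = 96.21.
E[θ_{1}|data] = α_{1}/Σα = 79.07/96.21 = 0.8218.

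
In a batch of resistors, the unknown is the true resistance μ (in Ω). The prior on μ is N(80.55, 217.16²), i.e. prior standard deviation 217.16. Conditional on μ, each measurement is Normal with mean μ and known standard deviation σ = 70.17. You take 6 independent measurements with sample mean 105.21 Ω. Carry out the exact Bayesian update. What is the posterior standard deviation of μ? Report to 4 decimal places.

For Normal data with known variance σ², a Normal(μ₀, σ₀²) prior on μ is conjugate. Posterior precision = 1/σ₀² + n/σ²; posterior mean is the precision-weighted average of μ₀ and x̄.
σ₀² = 217.16² = 47158.4656, σ² = 70.17² = 4923.8289; σ² + n·σ₀² = 4923.8289 + 6·47158.4656 = 287874.6225.
Posterior precision = 1/σ₀² + n/σ² = 1/47158.4656 + 6/4923.8289 = (σ² + n·σ₀²)/(σ₀²σ²) = 287874.6225/(47158.4656·4923.8289); posterior variance σₙ² = σ₀²σ²/(σ² + n·σ₀²) = 47158.4656·4923.8289/287874.6225 = 806.601894.
Posterior SD = √σₙ² = √(47158.4656·4923.8289/287874.6225) = 28.4007.

28.4007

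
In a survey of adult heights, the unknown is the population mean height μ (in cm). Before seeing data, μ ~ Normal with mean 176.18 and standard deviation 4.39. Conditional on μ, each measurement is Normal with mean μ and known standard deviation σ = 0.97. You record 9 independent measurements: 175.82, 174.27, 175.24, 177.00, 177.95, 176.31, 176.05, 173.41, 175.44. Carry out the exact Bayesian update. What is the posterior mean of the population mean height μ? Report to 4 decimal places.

175.7236

For Normal data with known variance σ², a Normal(μ₀, σ₀²) prior on μ is conjugate. Posterior precision = 1/σ₀² + n/σ²; posterior mean is the precision-weighted average of μ₀ and x̄.
Σxᵢ = 175.82 + 174.27 + 175.24 + 177.00 + 177.95 + 176.31 + 176.05 + 173.41 + 175.44 = 1581.49, so n·x̄ = 1581.49.
σ₀² = 4.39² = 19.2721, σ² = 0.97² = 0.9409; σ² + n·σ₀² = 0.9409 + 9·19.2721 = 174.3898.
Posterior mean = (μ₀/σ₀² + n·x̄/σ²)/(1/σ₀² + n/σ²) = (σ²·μ₀ + σ₀²·n·x̄)/(σ² + n·σ₀²) = (0.9409·176.18 + 19.2721·1581.49)/174.3898 = 30644.401191/174.3898 = 175.7236.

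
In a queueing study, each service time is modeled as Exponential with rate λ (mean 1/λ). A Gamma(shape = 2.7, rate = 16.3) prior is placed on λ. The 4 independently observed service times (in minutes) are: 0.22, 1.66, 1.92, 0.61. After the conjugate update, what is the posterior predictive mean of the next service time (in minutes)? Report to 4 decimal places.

With a Gamma(shape α, rate β) prior on the exponential rate λ, the posterior after n observations with total T = Σxᵢ is Gamma(α+n, β+T).
Sum of observations T = 4.41 minutes; n = 4.
Posterior: Gamma(2.7+4, 16.3+4.41) = Gamma(6.7, 20.71).
The predictive distribution for the next observation is Lomax; its mean is β/(α−1) = 20.71/5.7 = 3.6333.

3.6333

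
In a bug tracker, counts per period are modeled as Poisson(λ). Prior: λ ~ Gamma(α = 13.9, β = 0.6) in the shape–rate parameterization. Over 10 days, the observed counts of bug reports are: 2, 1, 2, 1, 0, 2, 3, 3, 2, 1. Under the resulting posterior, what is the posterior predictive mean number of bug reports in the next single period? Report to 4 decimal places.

2.9151

With a Gamma(shape α, rate β) prior, the Poisson likelihood is conjugate: the posterior is Gamma(α + ΣXᵢ, β + n).
Sum of counts S = 17 over n = 10 days.
Posterior: Gamma(α+S, β+n) = Gamma(13.9+17, 0.6+10) = Gamma(30.9, 10.6).
The predictive distribution for one future period is NegBinom with mean α/β = 2.9151.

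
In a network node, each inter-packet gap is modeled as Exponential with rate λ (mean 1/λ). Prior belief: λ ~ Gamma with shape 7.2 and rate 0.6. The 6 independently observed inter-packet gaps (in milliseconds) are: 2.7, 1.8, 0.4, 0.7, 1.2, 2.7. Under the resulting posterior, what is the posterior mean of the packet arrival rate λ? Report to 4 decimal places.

With a Gamma(shape α, rate β) prior on the exponential rate λ, the posterior after n observations with total T = Σxᵢ is Gamma(α+n, β+T).
Sum of observations T = 9.5 milliseconds; n = 6.
Posterior: Gamma(7.2+6, 0.6+9.5) = Gamma(13.2, 10.1).
Posterior mean of λ = α/β = 13.2/10.1 = 1.3069.

1.3069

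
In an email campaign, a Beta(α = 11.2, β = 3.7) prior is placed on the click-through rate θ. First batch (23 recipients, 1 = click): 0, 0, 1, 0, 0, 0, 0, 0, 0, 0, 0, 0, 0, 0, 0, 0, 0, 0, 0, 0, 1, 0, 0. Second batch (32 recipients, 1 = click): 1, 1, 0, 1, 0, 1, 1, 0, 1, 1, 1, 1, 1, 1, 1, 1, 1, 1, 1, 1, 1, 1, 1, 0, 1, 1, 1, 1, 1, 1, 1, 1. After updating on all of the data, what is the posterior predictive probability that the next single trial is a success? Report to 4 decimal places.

The Beta prior is conjugate to a Binomial/Bernoulli likelihood; the update adds successes to α and failures to β.
After batch 1: Beta(11.2+2, 3.7+21) = Beta(13.2, 24.7).
After batch 2: Beta(13.2+28, 24.7+4) = Beta(41.2, 28.7).
For a single future Bernoulli trial, P(success | data) = α/(α+β) = 0.5894.

0.5894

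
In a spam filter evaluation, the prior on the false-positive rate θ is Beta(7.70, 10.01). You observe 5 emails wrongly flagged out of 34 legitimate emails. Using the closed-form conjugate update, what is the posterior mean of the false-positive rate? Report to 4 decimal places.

0.2456

The Beta prior is conjugate to a Binomial/Bernoulli likelihood; the update adds successes to α and failures to β.
Posterior: Beta(α+k, β+n−k) = Beta(7.70+5, 10.01+29) = Beta(12.70, 39.01).
Posterior mean = α/(α+β) = 12.70/51.71 = 0.2456.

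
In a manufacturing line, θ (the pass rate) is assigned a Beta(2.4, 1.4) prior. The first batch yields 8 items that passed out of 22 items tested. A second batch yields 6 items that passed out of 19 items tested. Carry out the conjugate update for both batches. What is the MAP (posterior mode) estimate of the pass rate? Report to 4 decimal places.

The Beta prior is conjugate to a Binomial/Bernoulli likelihood; the update adds successes to α and failures to β.
After batch 1: Beta(2.4+8, 1.4+14) = Beta(10.4, 15.4).
After batch 2: Beta(10.4+6, 15.4+13) = Beta(16.4, 28.4).
Mode of Beta(a,b) for a,b>1 is (a−1)/(a+b−2) = 15.4/42.8 = 0.3598.

0.3598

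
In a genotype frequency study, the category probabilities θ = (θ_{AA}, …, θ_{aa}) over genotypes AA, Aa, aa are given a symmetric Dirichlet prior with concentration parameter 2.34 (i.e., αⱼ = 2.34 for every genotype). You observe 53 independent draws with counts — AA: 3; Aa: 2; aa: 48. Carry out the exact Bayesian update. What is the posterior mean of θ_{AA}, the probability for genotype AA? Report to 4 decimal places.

0.0890

The Dirichlet prior is conjugate to the Multinomial likelihood: each posterior αⱼ = prior αⱼ + observed count nⱼ.
Posterior concentration: (5.34, 4.34, 50.34), total = 60.02.
E[θ_{AA}|data] = α_{AA}/Σα = 5.34/60.02 = 0.0890.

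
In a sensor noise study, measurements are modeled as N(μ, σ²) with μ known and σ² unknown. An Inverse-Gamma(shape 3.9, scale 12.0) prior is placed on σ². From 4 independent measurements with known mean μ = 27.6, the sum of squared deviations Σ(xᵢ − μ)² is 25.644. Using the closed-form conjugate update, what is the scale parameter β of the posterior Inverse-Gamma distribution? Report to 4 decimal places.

With known mean μ and an Inverse-Gamma(α, β) prior on σ², the Normal likelihood is conjugate: posterior is Inv-Gamma(α + n/2, β + Σ(xᵢ−μ)²/2).
Posterior: Inv-Gamma(3.9 + 4/2, 12.0 + 25.644/2) = Inv-Gamma(5.90, 24.8220).
Posterior β = 24.8220.

24.8220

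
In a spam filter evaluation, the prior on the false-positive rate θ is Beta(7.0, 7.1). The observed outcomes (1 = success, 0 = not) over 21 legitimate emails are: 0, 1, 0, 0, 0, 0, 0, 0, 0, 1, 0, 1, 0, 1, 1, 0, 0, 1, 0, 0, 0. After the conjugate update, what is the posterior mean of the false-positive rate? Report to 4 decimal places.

0.3704

The Beta prior is conjugate to a Binomial/Bernoulli likelihood; the update adds successes to α and failures to β.
Posterior: Beta(α+k, β+n−k) = Beta(7.0+6, 7.1+15) = Beta(13.0, 22.1).
Posterior mean = α/(α+β) = 13.0/35.1 = 0.3704.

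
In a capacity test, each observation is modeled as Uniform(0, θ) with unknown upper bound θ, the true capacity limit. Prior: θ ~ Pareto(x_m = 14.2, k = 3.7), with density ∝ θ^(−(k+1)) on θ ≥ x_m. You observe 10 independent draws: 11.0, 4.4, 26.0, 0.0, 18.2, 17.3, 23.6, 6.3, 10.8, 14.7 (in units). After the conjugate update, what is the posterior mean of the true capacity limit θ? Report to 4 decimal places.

28.0472

A Pareto(scale x_m, shape k) prior on the upper bound θ of Uniform(0, θ) is conjugate: posterior is Pareto(max(x_m, max xᵢ), k + n).
Sample maximum = 26.0; prior scale x_m = 14.2 → posterior scale = max = 26.0.
Posterior shape = 3.7 + 10 = 13.7.
E[θ|data] = k·x_m/(k−1) = 13.7·26.0/12.7 = 28.0472.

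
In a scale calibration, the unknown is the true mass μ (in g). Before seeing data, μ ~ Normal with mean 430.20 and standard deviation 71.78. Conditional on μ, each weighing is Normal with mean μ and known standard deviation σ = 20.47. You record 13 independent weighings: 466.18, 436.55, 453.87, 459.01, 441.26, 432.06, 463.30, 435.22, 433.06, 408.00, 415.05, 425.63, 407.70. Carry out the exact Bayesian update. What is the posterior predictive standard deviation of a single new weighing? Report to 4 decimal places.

For Normal data with known variance σ², a Normal(μ₀, σ₀²) prior on μ is conjugate. Posterior precision = 1/σ₀² + n/σ²; posterior mean is the precision-weighted average of μ₀ and x̄.
σ₀² = 71.78² = 5152.3684, σ² = 20.47² = 419.0209; σ² + n·σ₀² = 419.0209 + 13·5152.3684 = 67399.8101.
Posterior precision = 1/σ₀² + n/σ² = 1/5152.3684 + 13/419.0209 = (σ² + n·σ₀²)/(σ₀²σ²) = 67399.8101/(5152.3684·419.0209); posterior variance σₙ² = σ₀²σ²/(σ² + n·σ₀²) = 5152.3684·419.0209/67399.8101 = 32.031990.
Predictive variance for one new observation = σₙ² + σ² = 5152.3684·419.0209/67399.8101 + 419.0209 = σ²·(σ₀² + 67399.8101)/67399.8101 = 419.0209·72552.1785/67399.8101 = 451.052890; SD = √(419.0209·72552.1785/67399.8101) = 21.2380.

21.2380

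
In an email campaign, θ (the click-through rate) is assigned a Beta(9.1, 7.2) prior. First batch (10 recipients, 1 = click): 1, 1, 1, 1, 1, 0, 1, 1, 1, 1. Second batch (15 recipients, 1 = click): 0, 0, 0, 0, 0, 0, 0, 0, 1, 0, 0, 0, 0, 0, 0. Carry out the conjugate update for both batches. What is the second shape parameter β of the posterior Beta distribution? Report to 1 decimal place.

22.2

The Beta prior is conjugate to a Binomial/Bernoulli likelihood; the update adds successes to α and failures to β.
After batch 1: Beta(9.1+9, 7.2+1) = Beta(18.1, 8.2).
After batch 2: Beta(18.1+1, 8.2+14) = Beta(19.1, 22.2).
Posterior β = 22.2.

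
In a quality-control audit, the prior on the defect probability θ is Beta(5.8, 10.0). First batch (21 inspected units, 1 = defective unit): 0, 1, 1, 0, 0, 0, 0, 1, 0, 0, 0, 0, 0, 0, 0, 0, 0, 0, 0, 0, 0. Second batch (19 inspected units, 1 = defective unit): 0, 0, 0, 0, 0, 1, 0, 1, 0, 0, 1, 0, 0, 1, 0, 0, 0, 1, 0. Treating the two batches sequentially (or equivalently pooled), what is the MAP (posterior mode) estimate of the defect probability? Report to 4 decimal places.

The Beta prior is conjugate to a Binomial/Bernoulli likelihood; the update adds successes to α and failures to β.
After batch 1: Beta(5.8+3, 10.0+18) = Beta(8.8, 28.0).
After batch 2: Beta(8.8+5, 28.0+14) = Beta(13.8, 42.0).
Mode of Beta(a,b) for a,b>1 is (a−1)/(a+b−2) = 12.8/53.8 = 0.2379.

0.2379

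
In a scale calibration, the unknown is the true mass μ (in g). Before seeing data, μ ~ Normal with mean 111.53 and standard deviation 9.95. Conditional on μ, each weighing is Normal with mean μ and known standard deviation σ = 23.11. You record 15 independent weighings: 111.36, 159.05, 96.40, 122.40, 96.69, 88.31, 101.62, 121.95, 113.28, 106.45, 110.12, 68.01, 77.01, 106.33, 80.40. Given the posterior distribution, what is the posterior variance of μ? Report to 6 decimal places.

26.187025

For Normal data with known variance σ², a Normal(μ₀, σ₀²) prior on μ is conjugate. Posterior precision = 1/σ₀² + n/σ²; posterior mean is the precision-weighted average of μ₀ and x̄.
σ₀² = 9.95² = 99.0025, σ² = 23.11² = 534.0721; σ² + n·σ₀² = 534.0721 + 15·99.0025 = 2019.1096.
Posterior precision = 1/σ₀² + n/σ² = 1/99.0025 + 15/534.0721 = (σ² + n·σ₀²)/(σ₀²σ²) = 2019.1096/(99.0025·534.0721); posterior variance σₙ² = σ₀²σ²/(σ² + n·σ₀²) = 99.0025·534.0721/2019.1096 = 26.187025.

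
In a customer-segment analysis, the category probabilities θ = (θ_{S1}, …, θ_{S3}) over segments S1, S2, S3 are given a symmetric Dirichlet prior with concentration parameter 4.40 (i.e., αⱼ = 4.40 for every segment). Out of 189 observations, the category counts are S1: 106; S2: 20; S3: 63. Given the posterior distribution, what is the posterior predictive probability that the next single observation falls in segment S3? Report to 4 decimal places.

0.3333

The Dirichlet prior is conjugate to the Multinomial likelihood: each posterior αⱼ = prior αⱼ + observed count nⱼ.
Posterior concentration: (110.40, 24.40, 67.40), total = 202.20.
P(next = S3 | data) = α_{S3}/Σα = 0.3333.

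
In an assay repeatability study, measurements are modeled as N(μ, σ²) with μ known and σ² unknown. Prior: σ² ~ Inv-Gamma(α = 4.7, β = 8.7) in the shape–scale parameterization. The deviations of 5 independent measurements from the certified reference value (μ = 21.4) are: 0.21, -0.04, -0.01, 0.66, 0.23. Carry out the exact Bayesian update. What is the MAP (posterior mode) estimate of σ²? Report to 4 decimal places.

With known mean μ and an Inverse-Gamma(α, β) prior on σ², the Normal likelihood is conjugate: posterior is Inv-Gamma(α + n/2, β + Σ(xᵢ−μ)²/2).
Σ(xᵢ−μ)² = (0.21)² + (-0.04)² + (-0.01)² + (0.66)² + (0.23)² = 0.5343.
Posterior: Inv-Gamma(4.7 + 5/2, 8.7 + 0.5343/2) = Inv-Gamma(7.20, 8.96715).
Mode = β/(α+1) = 8.96715/8.20 = 1.0936.

1.0936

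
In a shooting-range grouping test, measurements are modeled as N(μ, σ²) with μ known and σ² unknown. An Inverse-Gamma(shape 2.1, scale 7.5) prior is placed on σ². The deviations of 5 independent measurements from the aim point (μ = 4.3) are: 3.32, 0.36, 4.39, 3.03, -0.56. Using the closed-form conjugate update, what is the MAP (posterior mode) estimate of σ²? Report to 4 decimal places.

4.9034

With known mean μ and an Inverse-Gamma(α, β) prior on σ², the Normal likelihood is conjugate: posterior is Inv-Gamma(α + n/2, β + Σ(xᵢ−μ)²/2).
Σ(xᵢ−μ)² = (3.32)² + (0.36)² + (4.39)² + (3.03)² + (-0.56)² = 39.9186.
Posterior: Inv-Gamma(2.1 + 5/2, 7.5 + 39.9186/2) = Inv-Gamma(4.60, 27.45930).
Mode = β/(α+1) = 27.45930/5.60 = 4.9034.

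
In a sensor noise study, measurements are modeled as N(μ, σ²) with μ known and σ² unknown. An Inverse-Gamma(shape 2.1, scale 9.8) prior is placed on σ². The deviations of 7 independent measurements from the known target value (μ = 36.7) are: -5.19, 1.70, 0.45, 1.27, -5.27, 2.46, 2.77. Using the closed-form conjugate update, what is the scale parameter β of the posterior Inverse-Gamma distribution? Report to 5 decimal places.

With known mean μ and an Inverse-Gamma(α, β) prior on σ², the Normal likelihood is conjugate: posterior is Inv-Gamma(α + n/2, β + Σ(xᵢ−μ)²/2).
Σ(xᵢ−μ)² = (-5.19)² + (1.70)² + (0.45)² + (1.27)² + (-5.27)² + (2.46)² + (2.77)² = 73.1389.
Posterior: Inv-Gamma(2.1 + 7/2, 9.8 + 73.1389/2) = Inv-Gamma(5.60, 46.36945).
Posterior β = 46.36945.

46.36945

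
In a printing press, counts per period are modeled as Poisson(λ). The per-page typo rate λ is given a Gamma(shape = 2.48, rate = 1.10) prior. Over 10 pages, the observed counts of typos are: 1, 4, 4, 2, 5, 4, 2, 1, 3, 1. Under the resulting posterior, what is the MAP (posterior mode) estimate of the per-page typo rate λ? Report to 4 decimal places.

2.5658

With a Gamma(shape α, rate β) prior, the Poisson likelihood is conjugate: the posterior is Gamma(α + ΣXᵢ, β + n).
Sum of counts S = 27 over n = 10 pages.
Posterior: Gamma(α+S, β+n) = Gamma(2.48+27, 1.10+10) = Gamma(29.48, 11.10).
Mode of Gamma(α,β) for α≥1 is (α−1)/β = 28.48/11.10 = 2.5658.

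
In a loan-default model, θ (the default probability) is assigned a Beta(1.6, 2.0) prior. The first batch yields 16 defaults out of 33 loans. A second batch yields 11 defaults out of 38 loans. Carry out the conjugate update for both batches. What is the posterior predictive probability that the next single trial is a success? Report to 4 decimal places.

0.3834

The Beta prior is conjugate to a Binomial/Bernoulli likelihood; the update adds successes to α and failures to β.
After batch 1: Beta(1.6+16, 2.0+17) = Beta(17.6, 19.0).
After batch 2: Beta(17.6+11, 19.0+27) = Beta(28.6, 46.0).
For a single future Bernoulli trial, P(success | data) = α/(α+β) = 0.3834.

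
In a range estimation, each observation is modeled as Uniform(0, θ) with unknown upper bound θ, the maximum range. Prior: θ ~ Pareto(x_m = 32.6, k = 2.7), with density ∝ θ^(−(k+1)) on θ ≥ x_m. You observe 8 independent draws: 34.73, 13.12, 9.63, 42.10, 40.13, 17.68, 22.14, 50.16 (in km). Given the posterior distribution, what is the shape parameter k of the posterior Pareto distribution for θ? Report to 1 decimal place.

A Pareto(scale x_m, shape k) prior on the upper bound θ of Uniform(0, θ) is conjugate: posterior is Pareto(max(x_m, max xᵢ), k + n).
Sample maximum = 50.16; prior scale x_m = 32.6 → posterior scale = max = 50.16.
Posterior shape = 2.7 + 8 = 10.7.
Posterior shape k = 10.7.

10.7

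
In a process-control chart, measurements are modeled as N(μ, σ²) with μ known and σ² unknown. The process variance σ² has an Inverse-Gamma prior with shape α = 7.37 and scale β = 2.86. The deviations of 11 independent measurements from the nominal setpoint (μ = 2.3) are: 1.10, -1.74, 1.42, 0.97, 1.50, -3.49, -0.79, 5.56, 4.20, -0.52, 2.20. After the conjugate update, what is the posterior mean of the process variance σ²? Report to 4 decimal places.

3.4386

With known mean μ and an Inverse-Gamma(α, β) prior on σ², the Normal likelihood is conjugate: posterior is Inv-Gamma(α + n/2, β + Σ(xᵢ−μ)²/2).
Σ(xᵢ−μ)² = (1.10)² + (-1.74)² + (1.42)² + (0.97)² + (1.50)² + (-3.49)² + (-0.79)² + (5.56)² + (4.20)² + (-0.52)² + (2.20)² = 75.9131.
Posterior: Inv-Gamma(7.37 + 11/2, 2.86 + 75.9131/2) = Inv-Gamma(12.87, 40.81655).
E[σ²|data] = β/(α−1) = 40.81655/11.87 = 3.4386.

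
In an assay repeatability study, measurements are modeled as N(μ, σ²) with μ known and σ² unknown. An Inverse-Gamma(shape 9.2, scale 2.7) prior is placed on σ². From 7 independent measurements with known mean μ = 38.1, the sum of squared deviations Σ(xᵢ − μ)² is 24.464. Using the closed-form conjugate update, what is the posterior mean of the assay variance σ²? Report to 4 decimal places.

1.2762

With known mean μ and an Inverse-Gamma(α, β) prior on σ², the Normal likelihood is conjugate: posterior is Inv-Gamma(α + n/2, β + Σ(xᵢ−μ)²/2).
Posterior: Inv-Gamma(9.2 + 7/2, 2.7 + 24.464/2) = Inv-Gamma(12.70, 14.9320).
E[σ²|data] = β/(α−1) = 14.9320/11.70 = 1.2762.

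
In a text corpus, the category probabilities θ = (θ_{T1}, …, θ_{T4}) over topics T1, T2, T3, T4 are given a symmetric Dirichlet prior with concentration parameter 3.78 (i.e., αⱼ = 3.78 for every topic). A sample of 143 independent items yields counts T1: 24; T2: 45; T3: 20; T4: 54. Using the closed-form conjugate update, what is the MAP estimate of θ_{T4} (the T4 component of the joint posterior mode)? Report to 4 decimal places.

0.3684

The Dirichlet prior is conjugate to the Multinomial likelihood: each posterior αⱼ = prior αⱼ + observed count nⱼ.
Posterior concentration: (27.78, 48.78, 23.78, 57.78), total = 158.12.
Joint mode component: (α_{T4}−1)/(Σα−K) = 56.78/154.12 = 0.3684.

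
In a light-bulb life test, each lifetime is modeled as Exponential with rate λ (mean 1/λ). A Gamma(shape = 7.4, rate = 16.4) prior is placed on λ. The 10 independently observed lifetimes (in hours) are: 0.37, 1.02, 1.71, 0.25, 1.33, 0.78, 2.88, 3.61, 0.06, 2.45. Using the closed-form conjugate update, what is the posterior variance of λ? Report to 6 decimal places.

0.018271

With a Gamma(shape α, rate β) prior on the exponential rate λ, the posterior after n observations with total T = Σxᵢ is Gamma(α+n, β+T).
Sum of observations T = 14.46 hours; n = 10.
Posterior: Gamma(7.4+10, 16.4+14.46) = Gamma(17.4, 30.86).
Var = α/β² = 0.018271.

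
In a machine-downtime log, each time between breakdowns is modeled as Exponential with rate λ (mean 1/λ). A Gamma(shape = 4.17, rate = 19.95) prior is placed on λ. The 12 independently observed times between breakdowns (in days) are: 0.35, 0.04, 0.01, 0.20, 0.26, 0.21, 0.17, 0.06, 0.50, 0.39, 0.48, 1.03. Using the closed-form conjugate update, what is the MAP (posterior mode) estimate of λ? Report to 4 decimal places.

0.6414

With a Gamma(shape α, rate β) prior on the exponential rate λ, the posterior after n observations with total T = Σxᵢ is Gamma(α+n, β+T).
Sum of observations T = 3.70 days; n = 12.
Posterior: Gamma(4.17+12, 19.95+3.70) = Gamma(16.17, 23.65).
Mode = (α−1)/β = 0.6414.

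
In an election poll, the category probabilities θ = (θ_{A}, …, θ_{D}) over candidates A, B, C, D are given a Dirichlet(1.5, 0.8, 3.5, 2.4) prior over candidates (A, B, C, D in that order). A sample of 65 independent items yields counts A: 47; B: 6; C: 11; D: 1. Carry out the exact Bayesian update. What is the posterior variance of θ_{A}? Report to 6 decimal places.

The Dirichlet prior is conjugate to the Multinomial likelihood: each posterior αⱼ = prior αⱼ + observed count nⱼ.
Posterior concentration: (48.5, 6.8, 14.5, 3.4), total = 73.2.
Var[θ_j] = α_j(Σα−α_j)/((Σα)²(Σα+1)) = 48.5·24.7/(73.2²·74.2) = 0.003013.

0.003013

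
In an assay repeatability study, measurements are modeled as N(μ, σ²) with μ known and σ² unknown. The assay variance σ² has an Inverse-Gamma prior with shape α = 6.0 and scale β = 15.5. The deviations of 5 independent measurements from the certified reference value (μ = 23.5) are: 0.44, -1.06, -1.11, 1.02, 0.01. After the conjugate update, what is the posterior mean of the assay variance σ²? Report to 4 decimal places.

With known mean μ and an Inverse-Gamma(α, β) prior on σ², the Normal likelihood is conjugate: posterior is Inv-Gamma(α + n/2, β + Σ(xᵢ−μ)²/2).
Σ(xᵢ−μ)² = (0.44)² + (-1.06)² + (-1.11)² + (1.02)² + (0.01)² = 3.5898.
Posterior: Inv-Gamma(6.0 + 5/2, 15.5 + 3.5898/2) = Inv-Gamma(8.50, 17.29490).
E[σ²|data] = β/(α−1) = 17.29490/7.50 = 2.3060.

2.3060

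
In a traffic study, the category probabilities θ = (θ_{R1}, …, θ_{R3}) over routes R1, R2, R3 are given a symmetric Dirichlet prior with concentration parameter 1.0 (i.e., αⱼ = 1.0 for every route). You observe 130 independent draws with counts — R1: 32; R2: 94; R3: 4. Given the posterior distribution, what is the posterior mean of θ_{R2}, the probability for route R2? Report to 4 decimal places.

0.7143

The Dirichlet prior is conjugate to the Multinomial likelihood: each posterior αⱼ = prior αⱼ + observed count nⱼ.
Posterior concentration: (33.0, 95.0, 5.0), total = 133.0.
E[θ_{R2}|data] = α_{R2}/Σα = 95.0/133.0 = 0.7143.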